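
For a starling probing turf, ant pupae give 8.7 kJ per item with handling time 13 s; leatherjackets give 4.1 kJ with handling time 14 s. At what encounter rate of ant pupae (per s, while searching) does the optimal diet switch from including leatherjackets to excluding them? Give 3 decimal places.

At the threshold, the rate on ant pupae alone equals the profitability of leatherjackets: λ·8.7/(1 + λ·13) = 4.1/14 = 0.2929.
Rearranging, λ(8.7 − 0.2929×13) = 0.2929, so λ = 0.2929/4.893 = 0.05985 per s.

0.060 per s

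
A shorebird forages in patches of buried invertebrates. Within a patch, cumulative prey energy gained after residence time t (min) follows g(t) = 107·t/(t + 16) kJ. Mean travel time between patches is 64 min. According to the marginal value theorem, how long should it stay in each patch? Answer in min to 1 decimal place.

32.0 min

Optimal t* satisfies g'(t*) = g(t*)/(T + t*).
g'(t) = 107·16/(t + 16)². Setting 107·16/(t+16)² = 107t/[(t+16)(64+t)] gives 16(64+t) = t(t+16), so t² = 16×64 = 1024.
t* = √1024 = 32 min.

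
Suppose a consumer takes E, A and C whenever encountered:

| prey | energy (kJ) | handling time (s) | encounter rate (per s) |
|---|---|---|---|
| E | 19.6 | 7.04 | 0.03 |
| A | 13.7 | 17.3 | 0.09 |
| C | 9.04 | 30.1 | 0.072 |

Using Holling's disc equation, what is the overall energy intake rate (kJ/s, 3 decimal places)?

0.501 kJ/s

Energy encountered per unit search time: 0.03×19.6 + 0.09×13.7 + 0.072×9.04 = 2.472 kJ/s.
Handling time per unit search time: 0.03×7.04 + 0.09×17.3 + 0.072×30.1 = 3.935.
Rate = 2.472/(1 + 3.935) = 0.5008 kJ/s.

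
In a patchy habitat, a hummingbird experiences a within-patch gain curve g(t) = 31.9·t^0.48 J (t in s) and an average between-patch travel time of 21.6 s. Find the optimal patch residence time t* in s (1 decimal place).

By the marginal value theorem, leave when the instantaneous gain rate g'(t) equals the habitat-wide average g(t)/(T + t).
g'(t) = 0.48·31.9·t^-0.52. Setting 0.48·31.9·t^-0.52 = 31.9·t^0.48/(21.6+t) gives 0.48(21.6+t) = t, so 0.52·t = 0.48×21.6.
t* = 0.48×21.6/0.52 = 19.94 s.

19.9 s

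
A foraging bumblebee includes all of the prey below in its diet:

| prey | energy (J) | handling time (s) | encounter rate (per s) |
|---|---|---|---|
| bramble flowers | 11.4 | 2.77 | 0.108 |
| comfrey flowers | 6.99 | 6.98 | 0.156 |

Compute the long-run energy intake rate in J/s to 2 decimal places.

Energy encountered per unit search time: 0.108×11.4 + 0.156×6.99 = 2.322 J/s.
Handling time per unit search time: 0.108×2.77 + 0.156×6.98 = 1.388.
Rate = 2.322/(1 + 1.388) = 0.9722 J/s.

0.97 J/s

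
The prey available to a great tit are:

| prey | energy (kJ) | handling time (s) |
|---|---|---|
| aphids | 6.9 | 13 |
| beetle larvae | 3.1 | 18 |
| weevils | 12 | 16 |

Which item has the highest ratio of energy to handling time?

weevils

Profitability E/h (kJ/s): aphids = 6.9/13 = 0.531, beetle larvae = 3.1/18 = 0.172, weevils = 12/16 = 0.75.
Ranked: weevils > aphids > beetle larvae.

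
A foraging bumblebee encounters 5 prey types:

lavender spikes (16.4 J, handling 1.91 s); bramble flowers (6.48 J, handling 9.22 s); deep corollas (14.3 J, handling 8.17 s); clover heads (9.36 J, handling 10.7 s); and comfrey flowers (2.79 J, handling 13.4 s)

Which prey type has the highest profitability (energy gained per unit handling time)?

lavender spikes

Profitability E/h (J/s): lavender spikes = 16.4/1.91 = 8.59, bramble flowers = 6.48/9.22 = 0.703, deep corollas = 14.3/8.17 = 1.75, clover heads = 9.36/10.7 = 0.875, comfrey flowers = 2.79/13.4 = 0.208.
Ranked: lavender spikes > deep corollas > clover heads > bramble flowers > comfrey flowers.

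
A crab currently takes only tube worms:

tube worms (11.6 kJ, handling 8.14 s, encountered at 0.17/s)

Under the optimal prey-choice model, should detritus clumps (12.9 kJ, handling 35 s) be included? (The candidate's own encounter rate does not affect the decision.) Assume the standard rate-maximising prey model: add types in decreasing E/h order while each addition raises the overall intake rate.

Intake rate on the current diet: R = (0.17×11.6) / (1 + 0.17×8.14) = 1.972/2.384 = 0.8273 kJ/s.
detritus clumps: E/h = 12.9/35 = 0.3686 kJ/s.
0.3686 < 0.8273, so adding detritus clumps would lower the average — exclude it.

No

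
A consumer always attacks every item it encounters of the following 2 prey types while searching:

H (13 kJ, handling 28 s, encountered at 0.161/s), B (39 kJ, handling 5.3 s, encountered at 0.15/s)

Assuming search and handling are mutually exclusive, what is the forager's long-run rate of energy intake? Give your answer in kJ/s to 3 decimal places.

1.260 kJ/s

R = Σλ_iE_i / (1 + Σλ_ih_i)
Numerator: 0.161×13 + 0.15×39 = 7.943
Denominator: 1 + 0.161×28 + 0.15×5.3 = 6.303
R = 7.943/6.303 = 1.26 kJ/s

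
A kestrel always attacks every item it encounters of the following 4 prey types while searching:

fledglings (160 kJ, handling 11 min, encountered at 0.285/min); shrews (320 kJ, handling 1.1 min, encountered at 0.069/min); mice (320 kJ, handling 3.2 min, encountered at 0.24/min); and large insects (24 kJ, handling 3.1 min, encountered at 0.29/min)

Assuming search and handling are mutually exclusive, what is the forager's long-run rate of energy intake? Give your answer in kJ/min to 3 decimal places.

25.764 kJ/min

Energy encountered per unit search time: 0.285×160 + 0.069×320 + 0.24×320 + 0.29×24 = 151.4 kJ/min.
Handling time per unit search time: 0.285×11 + 0.069×1.1 + 0.24×3.2 + 0.29×3.1 = 4.878.
Rate = 151.4/(1 + 4.878) = 25.76 kJ/min.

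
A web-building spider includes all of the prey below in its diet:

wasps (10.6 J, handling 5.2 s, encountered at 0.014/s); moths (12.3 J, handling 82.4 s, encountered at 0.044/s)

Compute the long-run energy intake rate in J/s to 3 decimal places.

Energy encountered per unit search time: 0.014×10.6 + 0.044×12.3 = 0.6896 J/s.
Handling time per unit search time: 0.014×5.2 + 0.044×82.4 = 3.698.
Rate = 0.6896/(1 + 3.698) = 0.1468 J/s.

0.147 J/s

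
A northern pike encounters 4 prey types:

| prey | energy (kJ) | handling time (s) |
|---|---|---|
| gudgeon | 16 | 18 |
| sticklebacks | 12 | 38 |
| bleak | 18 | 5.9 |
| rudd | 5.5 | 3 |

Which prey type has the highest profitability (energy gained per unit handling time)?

bleak

In descending order of E/h:
bleak: 18/5.9 = 3.05 kJ/s
rudd: 5.5/3 = 1.83 kJ/s
gudgeon: 16/18 = 0.889 kJ/s
sticklebacks: 12/38 = 0.316 kJ/s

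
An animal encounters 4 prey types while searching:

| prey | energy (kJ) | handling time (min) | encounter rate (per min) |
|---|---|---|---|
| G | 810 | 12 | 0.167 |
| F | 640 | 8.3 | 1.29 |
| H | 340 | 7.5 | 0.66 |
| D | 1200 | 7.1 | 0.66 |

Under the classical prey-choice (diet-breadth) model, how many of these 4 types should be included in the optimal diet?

Rank by E/h (kJ/min): D 169, F 77.1, G 67.5, H 45.3. Include each in turn until the next type's E/h falls below the running intake rate.
Rate on top 1: 139.3. F: 77.1 < 139.3 → exclude; stop.
Optimal diet: D — 1 of 4 types.

1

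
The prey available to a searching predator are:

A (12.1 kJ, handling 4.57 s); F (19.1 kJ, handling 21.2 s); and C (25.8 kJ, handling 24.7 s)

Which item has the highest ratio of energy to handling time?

A

Profitability E/h (kJ/s): A = 12.1/4.57 = 2.65, F = 19.1/21.2 = 0.901, C = 25.8/24.7 = 1.04.
Ranked: A > C > F.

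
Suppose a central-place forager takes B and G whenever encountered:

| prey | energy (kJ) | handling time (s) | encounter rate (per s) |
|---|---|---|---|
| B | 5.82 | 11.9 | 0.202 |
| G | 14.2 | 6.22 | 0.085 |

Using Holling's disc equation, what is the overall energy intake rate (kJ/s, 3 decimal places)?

0.606 kJ/s

R = Σλ_iE_i / (1 + Σλ_ih_i)
Numerator: 0.202×5.82 + 0.085×14.2 = 2.383
Denominator: 1 + 0.202×11.9 + 0.085×6.22 = 3.933
R = 2.383/3.933 = 0.6059 kJ/s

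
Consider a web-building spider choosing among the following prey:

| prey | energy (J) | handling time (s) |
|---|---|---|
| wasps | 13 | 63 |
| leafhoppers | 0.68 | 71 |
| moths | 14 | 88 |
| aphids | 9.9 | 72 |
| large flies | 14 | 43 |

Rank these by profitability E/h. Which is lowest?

In descending order of E/h:
large flies: 14/43 = 0.326 J/s
wasps: 13/63 = 0.206 J/s
moths: 14/88 = 0.159 J/s
aphids: 9.9/72 = 0.138 J/s
leafhoppers: 0.68/71 = 0.00958 J/s

leafhoppers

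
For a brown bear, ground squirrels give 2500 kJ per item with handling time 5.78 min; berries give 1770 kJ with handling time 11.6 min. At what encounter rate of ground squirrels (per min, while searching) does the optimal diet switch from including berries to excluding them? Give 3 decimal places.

0.094 per min

At the threshold, the rate on ground squirrels alone equals the profitability of berries: λ·2500/(1 + λ·5.78) = 1770/11.6 = 152.6.
Rearranging, λ(2500 − 152.6×5.78) = 152.6, so λ = 152.6/1618 = 0.0943 per min.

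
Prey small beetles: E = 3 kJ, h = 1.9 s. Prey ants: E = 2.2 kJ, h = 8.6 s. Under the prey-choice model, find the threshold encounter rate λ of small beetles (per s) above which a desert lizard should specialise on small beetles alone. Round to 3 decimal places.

The zero-one rule: include ants iff E₂/h₂ > λE₁/(1+λh₁). Equality gives the switch point.
λE₁h₂ = E₂ + λE₂h₁ ⇒ λ = E₂/(E₁h₂ − E₂h₁) = 2.2/(25.8 − 4.18) = 0.1018 per s.

0.102 per s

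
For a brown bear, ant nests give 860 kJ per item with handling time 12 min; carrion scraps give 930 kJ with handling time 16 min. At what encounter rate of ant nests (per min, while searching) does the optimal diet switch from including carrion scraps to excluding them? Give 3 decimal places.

0.358 per min

Drop carrion scraps once their profitability E₂/h₂ falls below the rate achievable on ant nests alone: E₂/h₂ = λE₁/(1 + λh₁).
Solve for λ: λE₁h₂ = E₂(1 + λh₁) → λ(E₁h₂ − E₂h₁) = E₂ → λ = E₂/(E₁h₂ − E₂h₁).
λ = 930/(860×16 − 930×12) = 930/2600 = 0.3577 per min.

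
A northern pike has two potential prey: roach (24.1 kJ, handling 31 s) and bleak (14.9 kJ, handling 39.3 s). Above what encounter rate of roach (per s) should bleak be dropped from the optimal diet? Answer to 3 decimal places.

Drop bleak once their profitability E₂/h₂ falls below the rate achievable on roach alone: E₂/h₂ = λE₁/(1 + λh₁).
Solve for λ: λE₁h₂ = E₂(1 + λh₁) → λ(E₁h₂ − E₂h₁) = E₂ → λ = E₂/(E₁h₂ − E₂h₁).
λ = 14.9/(24.1×39.3 − 14.9×31) = 14.9/485.2 = 0.03071 per s.

0.031 per s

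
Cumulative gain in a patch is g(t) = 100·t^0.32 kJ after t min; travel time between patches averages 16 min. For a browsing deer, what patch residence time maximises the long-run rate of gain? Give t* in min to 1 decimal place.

7.5 min

By the marginal value theorem, leave when the instantaneous gain rate g'(t) equals the habitat-wide average g(t)/(T + t).
g'(t) = 0.32·100·t^-0.68. Setting 0.32·100·t^-0.68 = 100·t^0.32/(16+t) gives 0.32(16+t) = t, so 0.68·t = 0.32×16.
t* = 0.32×16/0.68 = 7.529 min.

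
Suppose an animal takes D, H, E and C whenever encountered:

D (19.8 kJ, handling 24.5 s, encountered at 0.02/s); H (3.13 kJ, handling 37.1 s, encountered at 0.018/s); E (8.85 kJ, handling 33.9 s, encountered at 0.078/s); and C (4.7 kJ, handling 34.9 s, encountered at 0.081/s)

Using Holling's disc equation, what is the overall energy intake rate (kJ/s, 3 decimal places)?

R = (0.02×19.8 + 0.018×3.13 + 0.078×8.85 + 0.081×4.7) / (1 + 0.02×24.5 + 0.018×37.1 + 0.078×33.9 + 0.081×34.9) = 1.523/7.629 = 0.1997 kJ/s.

0.200 kJ/s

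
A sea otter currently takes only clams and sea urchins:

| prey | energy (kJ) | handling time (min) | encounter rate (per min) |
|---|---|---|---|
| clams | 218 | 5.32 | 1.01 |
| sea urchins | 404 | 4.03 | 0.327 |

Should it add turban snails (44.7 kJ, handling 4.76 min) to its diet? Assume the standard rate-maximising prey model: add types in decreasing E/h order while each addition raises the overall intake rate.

On clams and sea urchins alone, R = ΣλE/(1+Σλh) = 352.3/7.691 = 45.81 kJ/min.
Profitability of turban snails: 44.7/4.76 = 9.391 kJ/min.
Since 9.391 < R, time spent handling turban snails is better spent searching.

No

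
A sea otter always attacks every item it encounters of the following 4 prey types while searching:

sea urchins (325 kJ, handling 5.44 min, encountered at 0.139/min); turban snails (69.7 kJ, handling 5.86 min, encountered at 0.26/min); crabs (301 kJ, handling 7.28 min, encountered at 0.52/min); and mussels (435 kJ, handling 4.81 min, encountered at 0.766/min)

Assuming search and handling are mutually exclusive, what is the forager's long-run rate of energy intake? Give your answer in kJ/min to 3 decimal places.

Energy encountered per unit search time: 0.139×325 + 0.26×69.7 + 0.52×301 + 0.766×435 = 553 kJ/min.
Handling time per unit search time: 0.139×5.44 + 0.26×5.86 + 0.52×7.28 + 0.766×4.81 = 9.75.
Rate = 553/(1 + 9.75) = 51.45 kJ/min.

51.445 kJ/min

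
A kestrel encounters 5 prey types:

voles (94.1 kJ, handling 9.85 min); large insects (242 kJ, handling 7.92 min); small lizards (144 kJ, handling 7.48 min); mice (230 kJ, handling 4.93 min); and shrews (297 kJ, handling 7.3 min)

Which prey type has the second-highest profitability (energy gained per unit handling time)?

shrews

In descending order of E/h:
mice: 230/4.93 = 46.7 kJ/min
shrews: 297/7.3 = 40.7 kJ/min
large insects: 242/7.92 = 30.6 kJ/min
small lizards: 144/7.48 = 19.3 kJ/min
voles: 94.1/9.85 = 9.55 kJ/min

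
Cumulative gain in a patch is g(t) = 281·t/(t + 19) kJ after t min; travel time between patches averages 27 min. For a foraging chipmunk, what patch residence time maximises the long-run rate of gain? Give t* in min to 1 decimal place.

22.6 min

Optimal t* satisfies g'(t*) = g(t*)/(T + t*).
g'(t) = 281·19/(t + 19)². Setting 281·19/(t+19)² = 281t/[(t+19)(27+t)] gives 19(27+t) = t(t+19), so t² = 19×27 = 513.
t* = √513 = 22.65 min.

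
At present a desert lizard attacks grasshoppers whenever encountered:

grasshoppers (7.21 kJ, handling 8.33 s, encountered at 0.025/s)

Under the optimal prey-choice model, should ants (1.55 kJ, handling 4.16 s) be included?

Yes

On grasshoppers alone, R = ΣλE/(1+Σλh) = 0.1803/1.208 = 0.1492 kJ/s.
Profitability of ants: 1.55/4.16 = 0.3726 kJ/s.
0.3726 > 0.1492, so adding ants raises the average — include it.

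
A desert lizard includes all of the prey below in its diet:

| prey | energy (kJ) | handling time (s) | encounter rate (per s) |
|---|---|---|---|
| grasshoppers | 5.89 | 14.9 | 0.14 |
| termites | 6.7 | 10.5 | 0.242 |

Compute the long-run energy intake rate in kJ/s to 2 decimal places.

Energy encountered per unit search time: 0.14×5.89 + 0.242×6.7 = 2.446 kJ/s.
Handling time per unit search time: 0.14×14.9 + 0.242×10.5 = 4.627.
Rate = 2.446/(1 + 4.627) = 0.4347 kJ/s.

0.43 kJ/s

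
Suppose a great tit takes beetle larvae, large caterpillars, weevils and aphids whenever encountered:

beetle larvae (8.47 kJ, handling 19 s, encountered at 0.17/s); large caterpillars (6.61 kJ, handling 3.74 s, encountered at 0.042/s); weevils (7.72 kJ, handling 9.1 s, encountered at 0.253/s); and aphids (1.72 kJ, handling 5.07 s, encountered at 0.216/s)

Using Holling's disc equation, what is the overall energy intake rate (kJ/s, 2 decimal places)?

R = (0.17×8.47 + 0.042×6.61 + 0.253×7.72 + 0.216×1.72) / (1 + 0.17×19 + 0.042×3.74 + 0.253×9.1 + 0.216×5.07) = 4.042/7.785 = 0.5193 kJ/s.

0.52 kJ/s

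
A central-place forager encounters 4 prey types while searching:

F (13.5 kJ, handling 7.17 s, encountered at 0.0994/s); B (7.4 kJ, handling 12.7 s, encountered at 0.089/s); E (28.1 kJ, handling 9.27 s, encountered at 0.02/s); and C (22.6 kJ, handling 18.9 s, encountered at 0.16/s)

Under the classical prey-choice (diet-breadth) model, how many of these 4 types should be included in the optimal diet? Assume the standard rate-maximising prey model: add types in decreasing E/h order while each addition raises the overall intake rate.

3

Profitabilities (E/h, kJ/s): E 3.03, F 1.88, C 1.2, B 0.583. Add prey in this order while the next type's profitability exceeds the intake rate on those already taken.
Rate on top 1: 0.4741. F: 1.88 > 0.4741 → include.
Rate on top 2: 1.003. C: 1.2 > 1.003 → include.
Rate on top 3: 1.121. B: 0.583 < 1.121 → exclude; stop.
Optimal diet: E, F, C — 3 of 4 types.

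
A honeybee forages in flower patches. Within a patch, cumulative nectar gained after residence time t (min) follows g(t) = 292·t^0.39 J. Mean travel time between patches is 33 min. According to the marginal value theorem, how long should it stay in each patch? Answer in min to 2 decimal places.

By the marginal value theorem, leave when the instantaneous gain rate g'(t) equals the habitat-wide average g(t)/(T + t).
g'(t) = 0.39·292·t^-0.61. Setting 0.39·292·t^-0.61 = 292·t^0.39/(33+t) gives 0.39(33+t) = t, so 0.61·t = 0.39×33.
t* = 0.39×33/0.61 = 21.1 min.

21.10 min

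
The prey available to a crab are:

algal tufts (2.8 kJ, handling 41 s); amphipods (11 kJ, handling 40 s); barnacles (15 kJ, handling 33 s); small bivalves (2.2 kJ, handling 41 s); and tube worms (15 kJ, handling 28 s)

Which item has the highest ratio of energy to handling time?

In descending order of E/h:
tube worms: 15/28 = 0.536 kJ/s
barnacles: 15/33 = 0.455 kJ/s
amphipods: 11/40 = 0.275 kJ/s
algal tufts: 2.8/41 = 0.0683 kJ/s
small bivalves: 2.2/41 = 0.0537 kJ/s

tube worms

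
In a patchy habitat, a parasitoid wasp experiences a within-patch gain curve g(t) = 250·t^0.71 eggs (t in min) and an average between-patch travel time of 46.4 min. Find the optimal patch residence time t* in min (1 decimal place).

By the marginal value theorem, leave when the instantaneous gain rate g'(t) equals the habitat-wide average g(t)/(T + t).
g'(t) = 0.71·250·t^-0.29. Setting 0.71·250·t^-0.29 = 250·t^0.71/(46.4+t) gives 0.71(46.4+t) = t, so 0.29·t = 0.71×46.4.
t* = 0.71×46.4/0.29 = 113.6 min.

113.6 min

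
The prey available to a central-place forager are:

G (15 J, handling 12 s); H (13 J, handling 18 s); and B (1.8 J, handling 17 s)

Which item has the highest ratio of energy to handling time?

Profitability E/h (J/s): G = 15/12 = 1.25, H = 13/18 = 0.722, B = 1.8/17 = 0.106.
Ranked: G > H > B.

G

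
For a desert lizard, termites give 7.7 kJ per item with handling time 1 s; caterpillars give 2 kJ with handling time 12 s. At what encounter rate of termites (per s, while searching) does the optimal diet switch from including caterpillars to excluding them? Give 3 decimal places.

0.022 per s

Drop caterpillars once their profitability E₂/h₂ falls below the rate achievable on termites alone: E₂/h₂ = λE₁/(1 + λh₁).
Solve for λ: λE₁h₂ = E₂(1 + λh₁) → λ(E₁h₂ − E₂h₁) = E₂ → λ = E₂/(E₁h₂ − E₂h₁).
λ = 2/(7.7×12 − 2×1) = 2/90.4 = 0.02212 per s.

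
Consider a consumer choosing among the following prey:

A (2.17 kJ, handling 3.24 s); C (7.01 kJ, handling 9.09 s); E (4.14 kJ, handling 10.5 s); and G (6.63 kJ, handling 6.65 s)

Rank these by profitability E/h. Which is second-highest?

C

In descending order of E/h:
G: 6.63/6.65 = 0.997 kJ/s
C: 7.01/9.09 = 0.771 kJ/s
A: 2.17/3.24 = 0.67 kJ/s
E: 4.14/10.5 = 0.394 kJ/s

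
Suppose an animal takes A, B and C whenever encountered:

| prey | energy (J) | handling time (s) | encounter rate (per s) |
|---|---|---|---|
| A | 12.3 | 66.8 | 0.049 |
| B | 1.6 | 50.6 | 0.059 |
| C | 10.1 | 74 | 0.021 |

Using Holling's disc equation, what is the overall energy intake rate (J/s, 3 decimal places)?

0.103 J/s

R = (0.049×12.3 + 0.059×1.6 + 0.021×10.1) / (1 + 0.049×66.8 + 0.059×50.6 + 0.021×74) = 0.9092/8.813 = 0.1032 J/s.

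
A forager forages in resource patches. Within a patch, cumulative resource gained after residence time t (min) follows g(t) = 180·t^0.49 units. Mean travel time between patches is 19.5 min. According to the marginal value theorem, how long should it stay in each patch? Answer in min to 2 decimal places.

Optimal t* satisfies g'(t*) = g(t*)/(T + t*).
g'(t) = 0.49·180·t^-0.51. Setting 0.49·180·t^-0.51 = 180·t^0.49/(19.5+t) gives 0.49(19.5+t) = t, so 0.51·t = 0.49×19.5.
t* = 0.49×19.5/0.51 = 18.74 min.

18.74 min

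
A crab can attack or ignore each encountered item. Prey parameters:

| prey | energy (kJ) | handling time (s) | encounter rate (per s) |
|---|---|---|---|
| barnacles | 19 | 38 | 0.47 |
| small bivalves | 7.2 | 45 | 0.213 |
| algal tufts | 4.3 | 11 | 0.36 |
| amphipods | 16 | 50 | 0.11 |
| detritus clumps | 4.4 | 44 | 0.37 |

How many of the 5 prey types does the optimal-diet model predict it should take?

1

E/h in descending order: barnacles 0.5, algal tufts 0.391, amphipods 0.32, small bivalves 0.16, detritus clumps 0.1 kJ/s. The optimal diet is the largest prefix of this list for which every included type satisfies E_i/h_i > R on the types above it.
Rate on top 1: 0.4735. algal tufts: 0.391 < 0.4735 → exclude; stop.
Optimal diet: barnacles — 1 of 5 types.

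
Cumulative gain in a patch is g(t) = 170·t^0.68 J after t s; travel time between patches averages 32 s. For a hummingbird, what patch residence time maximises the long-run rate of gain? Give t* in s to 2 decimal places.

68.00 s

By the marginal value theorem, leave when the instantaneous gain rate g'(t) equals the habitat-wide average g(t)/(T + t).
g'(t) = 0.68·170·t^-0.32. Setting 0.68·170·t^-0.32 = 170·t^0.68/(32+t) gives 0.68(32+t) = t, so 0.32·t = 0.68×32.
t* = 0.68×32/0.32 = 68 s.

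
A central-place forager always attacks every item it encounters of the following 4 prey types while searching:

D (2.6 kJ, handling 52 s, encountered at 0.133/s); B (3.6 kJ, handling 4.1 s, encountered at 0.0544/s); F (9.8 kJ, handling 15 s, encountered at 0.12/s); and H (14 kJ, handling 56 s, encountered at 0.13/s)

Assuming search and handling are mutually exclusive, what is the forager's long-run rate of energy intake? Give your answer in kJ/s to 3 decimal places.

0.205 kJ/s

Energy encountered per unit search time: 0.133×2.6 + 0.0544×3.6 + 0.12×9.8 + 0.13×14 = 3.538 kJ/s.
Handling time per unit search time: 0.133×52 + 0.0544×4.1 + 0.12×15 + 0.13×56 = 16.22.
Rate = 3.538/(1 + 16.22) = 0.2054 kJ/s.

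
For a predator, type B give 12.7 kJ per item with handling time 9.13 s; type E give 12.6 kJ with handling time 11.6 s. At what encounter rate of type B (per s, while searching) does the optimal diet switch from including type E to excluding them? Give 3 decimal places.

Drop type E once their profitability E₂/h₂ falls below the rate achievable on type B alone: E₂/h₂ = λE₁/(1 + λh₁).
Solve for λ: λE₁h₂ = E₂(1 + λh₁) → λ(E₁h₂ − E₂h₁) = E₂ → λ = E₂/(E₁h₂ − E₂h₁).
λ = 12.6/(12.7×11.6 − 12.6×9.13) = 12.6/32.28 = 0.3903 per s.

0.390 per s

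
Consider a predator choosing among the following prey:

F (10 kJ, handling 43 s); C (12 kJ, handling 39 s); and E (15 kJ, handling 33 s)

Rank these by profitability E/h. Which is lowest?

F

Profitability E/h (kJ/s): F = 10/43 = 0.233, C = 12/39 = 0.308, E = 15/33 = 0.455.
Ranked: E > C > F.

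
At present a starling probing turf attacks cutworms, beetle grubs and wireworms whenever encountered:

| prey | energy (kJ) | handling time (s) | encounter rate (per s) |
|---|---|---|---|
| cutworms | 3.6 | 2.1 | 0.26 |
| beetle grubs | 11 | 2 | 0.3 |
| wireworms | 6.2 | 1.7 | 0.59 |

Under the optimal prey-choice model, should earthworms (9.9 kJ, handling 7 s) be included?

Intake rate on the current diet: R = (0.26×3.6 + 0.3×11 + 0.59×6.2) / (1 + 0.26×2.1 + 0.3×2 + 0.59×1.7) = 7.894/3.149 = 2.507 kJ/s.
Profitability of earthworms: 9.9/7 = 1.414 kJ/s.
1.414 < 2.507, so adding earthworms would lower the average — exclude it.

No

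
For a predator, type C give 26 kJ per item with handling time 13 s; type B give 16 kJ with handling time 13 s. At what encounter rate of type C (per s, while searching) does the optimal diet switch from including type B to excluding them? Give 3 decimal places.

0.123 per s

The zero-one rule: include type B iff E₂/h₂ > λE₁/(1+λh₁). Equality gives the switch point.
λE₁h₂ = E₂ + λE₂h₁ ⇒ λ = E₂/(E₁h₂ − E₂h₁) = 16/(338 − 208) = 0.1231 per s.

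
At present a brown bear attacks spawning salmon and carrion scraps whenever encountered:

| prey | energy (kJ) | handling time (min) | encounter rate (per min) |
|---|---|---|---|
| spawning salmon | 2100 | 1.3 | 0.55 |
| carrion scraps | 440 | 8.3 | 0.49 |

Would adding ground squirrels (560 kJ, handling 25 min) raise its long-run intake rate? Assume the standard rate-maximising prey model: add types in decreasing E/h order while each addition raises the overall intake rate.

No

Current rate: (0.55×2100 + 0.49×440)/(1 + 0.55×1.3 + 0.49×8.3) = 237 kJ/min.
Profitability of ground squirrels: 560/25 = 22.4 kJ/min.
22.4 < 237, so adding ground squirrels would lower the average — exclude it.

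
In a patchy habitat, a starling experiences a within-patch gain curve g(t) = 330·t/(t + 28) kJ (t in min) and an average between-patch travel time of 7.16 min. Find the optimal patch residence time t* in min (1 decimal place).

14.2 min

Maximise g(t)/(T+t): set derivative to zero → g'(t)(T+t) = g(t).
g'(t) = 330·28/(t + 28)². Setting 330·28/(t+28)² = 330t/[(t+28)(7.16+t)] gives 28(7.16+t) = t(t+28), so t² = 28×7.16 = 200.5.
t* = √200.5 = 14.16 min.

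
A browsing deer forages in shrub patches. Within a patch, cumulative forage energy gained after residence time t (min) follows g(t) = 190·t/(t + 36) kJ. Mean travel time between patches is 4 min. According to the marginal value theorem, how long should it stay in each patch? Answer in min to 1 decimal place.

Maximise g(t)/(T+t): set derivative to zero → g'(t)(T+t) = g(t).
g'(t) = 190·36/(t + 36)². Setting 190·36/(t+36)² = 190t/[(t+36)(4+t)] gives 36(4+t) = t(t+36), so t² = 36×4 = 144.
t* = √144 = 12 min.

12.0 min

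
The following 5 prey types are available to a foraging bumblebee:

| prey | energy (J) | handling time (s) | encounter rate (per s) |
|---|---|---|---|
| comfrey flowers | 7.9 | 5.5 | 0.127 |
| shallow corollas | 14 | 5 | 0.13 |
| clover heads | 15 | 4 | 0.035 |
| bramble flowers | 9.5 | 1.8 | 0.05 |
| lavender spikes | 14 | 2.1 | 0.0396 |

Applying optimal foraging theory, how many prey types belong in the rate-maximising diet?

4

Rank by E/h (J/s): lavender spikes 6.67, bramble flowers 5.28, clover heads 3.75, shallow corollas 2.8, comfrey flowers 1.44. Include each in turn until the next type's E/h falls below the running intake rate.
Rate on top 1: 0.5118. bramble flowers: 5.28 > 0.5118 → include.
Rate on top 2: 0.8775. clover heads: 3.75 > 0.8775 → include.
Rate on top 3: 1.184. shallow corollas: 2.8 > 1.184 → include.
Rate on top 4: 1.719. comfrey flowers: 1.44 < 1.719 → exclude; stop.
Optimal diet: lavender spikes, bramble flowers, clover heads, shallow corollas — 4 of 5 types.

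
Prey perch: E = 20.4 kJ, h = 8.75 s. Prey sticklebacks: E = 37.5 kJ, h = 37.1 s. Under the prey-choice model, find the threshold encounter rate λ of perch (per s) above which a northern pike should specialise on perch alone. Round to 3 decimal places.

0.087 per s

At the threshold, the rate on perch alone equals the profitability of sticklebacks: λ·20.4/(1 + λ·8.75) = 37.5/37.1 = 1.011.
Rearranging, λ(20.4 − 1.011×8.75) = 1.011, so λ = 1.011/11.56 = 0.08747 per s.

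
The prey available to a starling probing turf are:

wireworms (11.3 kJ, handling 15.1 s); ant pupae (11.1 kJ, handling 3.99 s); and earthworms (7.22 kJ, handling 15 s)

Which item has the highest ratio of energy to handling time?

Profitability E/h (kJ/s): wireworms = 11.3/15.1 = 0.748, ant pupae = 11.1/3.99 = 2.78, earthworms = 7.22/15 = 0.481.
Ranked: ant pupae > wireworms > earthworms.

ant pupae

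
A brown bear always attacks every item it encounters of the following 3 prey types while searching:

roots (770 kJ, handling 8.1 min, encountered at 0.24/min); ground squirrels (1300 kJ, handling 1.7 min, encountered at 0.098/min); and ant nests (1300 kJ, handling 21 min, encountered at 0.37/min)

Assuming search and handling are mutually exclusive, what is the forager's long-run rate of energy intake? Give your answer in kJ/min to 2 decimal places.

72.90 kJ/min

R = Σλ_iE_i / (1 + Σλ_ih_i)
Numerator: 0.24×770 + 0.098×1300 + 0.37×1300 = 793.2
Denominator: 1 + 0.24×8.1 + 0.098×1.7 + 0.37×21 = 10.88
R = 793.2/10.88 = 72.9 kJ/min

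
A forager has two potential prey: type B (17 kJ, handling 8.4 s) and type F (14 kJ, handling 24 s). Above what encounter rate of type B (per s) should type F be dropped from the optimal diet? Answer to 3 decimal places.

At the threshold, the rate on type B alone equals the profitability of type F: λ·17/(1 + λ·8.4) = 14/24 = 0.5833.
Rearranging, λ(17 − 0.5833×8.4) = 0.5833, so λ = 0.5833/12.1 = 0.04821 per s.

0.048 per s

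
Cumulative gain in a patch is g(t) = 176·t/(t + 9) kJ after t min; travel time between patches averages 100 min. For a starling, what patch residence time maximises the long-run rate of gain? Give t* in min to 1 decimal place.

30.0 min

Maximise g(t)/(T+t): set derivative to zero → g'(t)(T+t) = g(t).
g'(t) = 176·9/(t + 9)². Setting 176·9/(t+9)² = 176t/[(t+9)(100+t)] gives 9(100+t) = t(t+9), so t² = 9×100 = 900.
t* = √900 = 30 min.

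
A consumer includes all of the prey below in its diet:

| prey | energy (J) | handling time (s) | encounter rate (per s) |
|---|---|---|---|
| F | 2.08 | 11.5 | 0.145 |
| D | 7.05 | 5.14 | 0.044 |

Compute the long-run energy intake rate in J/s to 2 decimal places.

R = Σλ_iE_i / (1 + Σλ_ih_i)
Numerator: 0.145×2.08 + 0.044×7.05 = 0.6118
Denominator: 1 + 0.145×11.5 + 0.044×5.14 = 2.894
R = 0.6118/2.894 = 0.2114 J/s

0.21 J/s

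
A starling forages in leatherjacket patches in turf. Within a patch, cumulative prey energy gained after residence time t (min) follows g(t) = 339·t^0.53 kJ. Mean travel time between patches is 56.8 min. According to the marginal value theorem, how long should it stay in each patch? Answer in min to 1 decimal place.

Maximise g(t)/(T+t): set derivative to zero → g'(t)(T+t) = g(t).
g'(t) = 0.53·339·t^-0.47. Setting 0.53·339·t^-0.47 = 339·t^0.53/(56.8+t) gives 0.53(56.8+t) = t, so 0.47·t = 0.53×56.8.
t* = 0.53×56.8/0.47 = 64.05 min.

64.1 min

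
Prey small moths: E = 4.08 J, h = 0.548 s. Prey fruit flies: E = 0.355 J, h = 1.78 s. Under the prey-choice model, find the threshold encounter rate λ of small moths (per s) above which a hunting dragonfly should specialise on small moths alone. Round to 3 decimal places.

Drop fruit flies once their profitability E₂/h₂ falls below the rate achievable on small moths alone: E₂/h₂ = λE₁/(1 + λh₁).
Solve for λ: λE₁h₂ = E₂(1 + λh₁) → λ(E₁h₂ − E₂h₁) = E₂ → λ = E₂/(E₁h₂ − E₂h₁).
λ = 0.355/(4.08×1.78 − 0.355×0.548) = 0.355/7.068 = 0.05023 per s.

0.050 per s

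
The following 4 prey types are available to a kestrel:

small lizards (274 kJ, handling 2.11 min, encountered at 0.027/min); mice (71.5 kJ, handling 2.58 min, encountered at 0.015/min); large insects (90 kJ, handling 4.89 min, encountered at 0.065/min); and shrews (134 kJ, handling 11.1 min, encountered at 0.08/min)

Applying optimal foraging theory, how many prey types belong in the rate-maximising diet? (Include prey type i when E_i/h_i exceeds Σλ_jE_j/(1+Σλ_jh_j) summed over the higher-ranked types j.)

Profitabilities (E/h, kJ/min): small lizards 130, mice 27.7, large insects 18.4, shrews 12.1. Add prey in this order while the next type's profitability exceeds the intake rate on those already taken.
Rate on top 1: 6.999. mice: 27.7 > 6.999 → include.
Rate on top 2: 7.731. large insects: 18.4 > 7.731 → include.
Rate on top 3: 10.13. shrews: 12.1 > 10.13 → include.
Optimal diet: small lizards, mice, large insects, shrews — 4 of 4 types.

4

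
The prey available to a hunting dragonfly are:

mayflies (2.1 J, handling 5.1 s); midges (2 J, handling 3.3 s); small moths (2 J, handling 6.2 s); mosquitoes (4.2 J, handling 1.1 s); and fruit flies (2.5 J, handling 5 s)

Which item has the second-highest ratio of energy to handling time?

midges

Profitability E/h (J/s): mayflies = 2.1/5.1 = 0.412, midges = 2/3.3 = 0.606, small moths = 2/6.2 = 0.323, mosquitoes = 4.2/1.1 = 3.82, fruit flies = 2.5/5 = 0.5.
Ranked: mosquitoes > midges > fruit flies > mayflies > small moths.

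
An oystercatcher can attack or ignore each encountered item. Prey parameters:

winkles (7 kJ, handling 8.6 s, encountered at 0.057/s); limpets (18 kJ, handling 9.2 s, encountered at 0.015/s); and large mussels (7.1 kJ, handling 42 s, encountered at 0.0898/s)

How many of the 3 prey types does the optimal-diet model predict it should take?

Rank by E/h (kJ/s): limpets 1.96, winkles 0.814, large mussels 0.169. Include each in turn until the next type's E/h falls below the running intake rate.
Rate on top 1: 0.2373. winkles: 0.814 > 0.2373 → include.
Rate on top 2: 0.4109. large mussels: 0.169 < 0.4109 → exclude; stop.
Optimal diet: limpets, winkles — 2 of 3 types.

2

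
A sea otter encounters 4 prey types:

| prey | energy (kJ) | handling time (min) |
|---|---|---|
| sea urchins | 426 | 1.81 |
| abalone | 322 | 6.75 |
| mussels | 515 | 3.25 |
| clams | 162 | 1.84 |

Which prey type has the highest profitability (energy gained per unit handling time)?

sea urchins

Profitability E/h (kJ/min): sea urchins = 426/1.81 = 235, abalone = 322/6.75 = 47.7, mussels = 515/3.25 = 158, clams = 162/1.84 = 88.
Ranked: sea urchins > mussels > clams > abalone.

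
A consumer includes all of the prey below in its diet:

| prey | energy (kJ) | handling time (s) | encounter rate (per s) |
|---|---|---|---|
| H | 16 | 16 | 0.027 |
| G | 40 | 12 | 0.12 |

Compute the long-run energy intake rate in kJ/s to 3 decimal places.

1.822 kJ/s

R = (0.027×16 + 0.12×40) / (1 + 0.027×16 + 0.12×12) = 5.232/2.872 = 1.822 kJ/s.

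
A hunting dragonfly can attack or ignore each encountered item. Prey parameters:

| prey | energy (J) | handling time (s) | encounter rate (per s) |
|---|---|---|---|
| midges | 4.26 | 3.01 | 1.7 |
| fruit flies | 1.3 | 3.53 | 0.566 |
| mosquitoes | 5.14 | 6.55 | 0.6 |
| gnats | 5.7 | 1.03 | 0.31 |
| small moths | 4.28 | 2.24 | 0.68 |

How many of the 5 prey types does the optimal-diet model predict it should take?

2

E/h in descending order: gnats 5.53, small moths 1.91, midges 1.42, mosquitoes 0.785, fruit flies 0.368 J/s. The optimal diet is the largest prefix of this list for which every included type satisfies E_i/h_i > R on the types above it.
Rate on top 1: 1.339. small moths: 1.91 > 1.339 → include.
Rate on top 2: 1.646. midges: 1.42 < 1.646 → exclude; stop.
Optimal diet: gnats, small moths — 2 of 5 types.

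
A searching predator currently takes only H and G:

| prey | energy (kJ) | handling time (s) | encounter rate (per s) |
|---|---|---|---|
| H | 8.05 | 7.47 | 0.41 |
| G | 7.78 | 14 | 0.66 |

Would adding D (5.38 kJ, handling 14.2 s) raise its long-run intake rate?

Current rate: (0.41×8.05 + 0.66×7.78)/(1 + 0.41×7.47 + 0.66×14) = 0.6341 kJ/s.
Profitability of D: 5.38/14.2 = 0.3789 kJ/s.
0.3789 < 0.6341, so adding D would lower the average — exclude it.

No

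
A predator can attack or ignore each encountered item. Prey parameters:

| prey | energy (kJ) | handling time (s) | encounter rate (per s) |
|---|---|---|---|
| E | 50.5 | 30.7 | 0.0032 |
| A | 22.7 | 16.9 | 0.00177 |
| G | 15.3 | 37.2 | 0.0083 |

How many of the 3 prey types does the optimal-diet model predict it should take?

Profitabilities (E/h, kJ/s): E 1.64, A 1.34, G 0.411. Add prey in this order while the next type's profitability exceeds the intake rate on those already taken.
Rate on top 1: 0.1471. A: 1.34 > 0.1471 → include.
Rate on top 2: 0.1789. G: 0.411 > 0.1789 → include.
Optimal diet: E, A, G — 3 of 3 types.

3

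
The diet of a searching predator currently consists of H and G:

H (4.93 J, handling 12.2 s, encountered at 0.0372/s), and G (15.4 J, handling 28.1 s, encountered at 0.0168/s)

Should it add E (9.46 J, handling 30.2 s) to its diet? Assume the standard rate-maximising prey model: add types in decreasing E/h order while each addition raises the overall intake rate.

Yes

On H and G alone, R = ΣλE/(1+Σλh) = 0.4421/1.926 = 0.2296 J/s.
E: E/h = 9.46/30.2 = 0.3132 J/s.
Since 0.3132 > R, including E increases the long-run rate.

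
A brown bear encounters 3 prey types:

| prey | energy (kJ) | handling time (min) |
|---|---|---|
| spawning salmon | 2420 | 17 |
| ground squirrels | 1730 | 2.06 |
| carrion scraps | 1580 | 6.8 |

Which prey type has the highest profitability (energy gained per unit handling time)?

Profitability E/h (kJ/min): spawning salmon = 2420/17 = 142, ground squirrels = 1730/2.06 = 840, carrion scraps = 1580/6.8 = 232.
Ranked: ground squirrels > carrion scraps > spawning salmon.

ground squirrels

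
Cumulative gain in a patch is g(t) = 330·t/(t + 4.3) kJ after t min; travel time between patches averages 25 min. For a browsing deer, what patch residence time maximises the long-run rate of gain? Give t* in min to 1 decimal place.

10.4 min

By the marginal value theorem, leave when the instantaneous gain rate g'(t) equals the habitat-wide average g(t)/(T + t).
g'(t) = 330·4.3/(t + 4.3)². Setting 330·4.3/(t+4.3)² = 330t/[(t+4.3)(25+t)] gives 4.3(25+t) = t(t+4.3), so t² = 4.3×25 = 107.5.
t* = √107.5 = 10.37 min.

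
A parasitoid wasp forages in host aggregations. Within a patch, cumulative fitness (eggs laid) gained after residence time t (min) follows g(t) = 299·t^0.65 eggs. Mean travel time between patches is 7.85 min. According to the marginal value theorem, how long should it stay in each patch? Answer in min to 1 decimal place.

14.6 min

Optimal t* satisfies g'(t*) = g(t*)/(T + t*).
g'(t) = 0.65·299·t^-0.35. Setting 0.65·299·t^-0.35 = 299·t^0.65/(7.85+t) gives 0.65(7.85+t) = t, so 0.35·t = 0.65×7.85.
t* = 0.65×7.85/0.35 = 14.58 min.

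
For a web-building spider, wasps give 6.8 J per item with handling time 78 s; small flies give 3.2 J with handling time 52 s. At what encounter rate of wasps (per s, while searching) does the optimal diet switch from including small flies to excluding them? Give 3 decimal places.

0.031 per s

Drop small flies once their profitability E₂/h₂ falls below the rate achievable on wasps alone: E₂/h₂ = λE₁/(1 + λh₁).
Solve for λ: λE₁h₂ = E₂(1 + λh₁) → λ(E₁h₂ − E₂h₁) = E₂ → λ = E₂/(E₁h₂ − E₂h₁).
λ = 3.2/(6.8×52 − 3.2×78) = 3.2/104 = 0.03077 per s.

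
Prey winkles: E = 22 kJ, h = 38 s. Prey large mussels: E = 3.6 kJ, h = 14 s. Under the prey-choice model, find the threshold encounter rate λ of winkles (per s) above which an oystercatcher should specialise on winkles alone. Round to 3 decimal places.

The zero-one rule: include large mussels iff E₂/h₂ > λE₁/(1+λh₁). Equality gives the switch point.
λE₁h₂ = E₂ + λE₂h₁ ⇒ λ = E₂/(E₁h₂ − E₂h₁) = 3.6/(308 − 136.8) = 0.02103 per s.

0.021 per s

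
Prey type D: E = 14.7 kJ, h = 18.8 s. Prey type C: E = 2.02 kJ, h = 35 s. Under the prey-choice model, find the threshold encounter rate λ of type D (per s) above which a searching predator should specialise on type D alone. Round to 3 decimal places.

0.004 per s

The zero-one rule: include type C iff E₂/h₂ > λE₁/(1+λh₁). Equality gives the switch point.
λE₁h₂ = E₂ + λE₂h₁ ⇒ λ = E₂/(E₁h₂ − E₂h₁) = 2.02/(514.5 − 37.98) = 0.004239 per s.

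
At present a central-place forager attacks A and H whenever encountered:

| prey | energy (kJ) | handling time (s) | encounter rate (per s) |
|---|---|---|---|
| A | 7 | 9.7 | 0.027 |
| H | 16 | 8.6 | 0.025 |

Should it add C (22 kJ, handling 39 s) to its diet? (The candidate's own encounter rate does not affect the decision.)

On A and H alone, R = ΣλE/(1+Σλh) = 0.589/1.477 = 0.3988 kJ/s.
Profitability of C: 22/39 = 0.5641 kJ/s.
Since 0.5641 > R, including C increases the long-run rate.

Yes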